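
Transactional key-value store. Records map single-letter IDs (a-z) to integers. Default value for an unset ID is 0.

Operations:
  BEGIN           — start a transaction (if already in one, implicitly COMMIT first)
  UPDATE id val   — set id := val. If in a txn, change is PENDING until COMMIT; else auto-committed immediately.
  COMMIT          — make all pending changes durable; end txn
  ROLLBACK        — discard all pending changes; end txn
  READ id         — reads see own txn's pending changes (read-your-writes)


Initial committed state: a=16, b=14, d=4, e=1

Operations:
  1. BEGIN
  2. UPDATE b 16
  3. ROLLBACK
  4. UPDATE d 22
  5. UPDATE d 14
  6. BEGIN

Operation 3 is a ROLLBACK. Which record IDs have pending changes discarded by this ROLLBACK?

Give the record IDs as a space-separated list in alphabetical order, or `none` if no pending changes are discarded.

Answer: b

Derivation:
Initial committed: {a=16, b=14, d=4, e=1}
Op 1: BEGIN: in_txn=True, pending={}
Op 2: UPDATE b=16 (pending; pending now {b=16})
Op 3: ROLLBACK: discarded pending ['b']; in_txn=False
Op 4: UPDATE d=22 (auto-commit; committed d=22)
Op 5: UPDATE d=14 (auto-commit; committed d=14)
Op 6: BEGIN: in_txn=True, pending={}
ROLLBACK at op 3 discards: ['b']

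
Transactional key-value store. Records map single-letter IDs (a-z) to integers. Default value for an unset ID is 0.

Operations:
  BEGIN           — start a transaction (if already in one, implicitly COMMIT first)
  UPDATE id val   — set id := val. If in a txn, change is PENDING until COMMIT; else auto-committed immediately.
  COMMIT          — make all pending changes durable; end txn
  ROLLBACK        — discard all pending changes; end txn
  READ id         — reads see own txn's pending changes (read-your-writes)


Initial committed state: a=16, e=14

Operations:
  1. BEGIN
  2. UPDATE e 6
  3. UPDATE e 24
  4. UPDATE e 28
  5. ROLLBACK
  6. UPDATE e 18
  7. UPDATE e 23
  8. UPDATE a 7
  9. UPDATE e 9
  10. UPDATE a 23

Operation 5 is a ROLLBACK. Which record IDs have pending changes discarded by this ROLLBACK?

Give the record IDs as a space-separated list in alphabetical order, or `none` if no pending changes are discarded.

Answer: e

Derivation:
Initial committed: {a=16, e=14}
Op 1: BEGIN: in_txn=True, pending={}
Op 2: UPDATE e=6 (pending; pending now {e=6})
Op 3: UPDATE e=24 (pending; pending now {e=24})
Op 4: UPDATE e=28 (pending; pending now {e=28})
Op 5: ROLLBACK: discarded pending ['e']; in_txn=False
Op 6: UPDATE e=18 (auto-commit; committed e=18)
Op 7: UPDATE e=23 (auto-commit; committed e=23)
Op 8: UPDATE a=7 (auto-commit; committed a=7)
Op 9: UPDATE e=9 (auto-commit; committed e=9)
Op 10: UPDATE a=23 (auto-commit; committed a=23)
ROLLBACK at op 5 discards: ['e']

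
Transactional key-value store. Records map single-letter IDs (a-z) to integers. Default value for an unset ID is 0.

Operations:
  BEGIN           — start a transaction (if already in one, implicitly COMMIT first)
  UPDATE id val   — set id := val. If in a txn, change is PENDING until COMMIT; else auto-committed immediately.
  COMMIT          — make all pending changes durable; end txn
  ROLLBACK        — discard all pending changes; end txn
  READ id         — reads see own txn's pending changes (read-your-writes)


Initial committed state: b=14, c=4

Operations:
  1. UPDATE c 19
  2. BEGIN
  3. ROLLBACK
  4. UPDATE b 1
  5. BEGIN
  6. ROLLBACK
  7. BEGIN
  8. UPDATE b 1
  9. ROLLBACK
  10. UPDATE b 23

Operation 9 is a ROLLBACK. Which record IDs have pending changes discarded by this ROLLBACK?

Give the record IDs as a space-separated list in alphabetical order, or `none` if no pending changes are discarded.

Initial committed: {b=14, c=4}
Op 1: UPDATE c=19 (auto-commit; committed c=19)
Op 2: BEGIN: in_txn=True, pending={}
Op 3: ROLLBACK: discarded pending []; in_txn=False
Op 4: UPDATE b=1 (auto-commit; committed b=1)
Op 5: BEGIN: in_txn=True, pending={}
Op 6: ROLLBACK: discarded pending []; in_txn=False
Op 7: BEGIN: in_txn=True, pending={}
Op 8: UPDATE b=1 (pending; pending now {b=1})
Op 9: ROLLBACK: discarded pending ['b']; in_txn=False
Op 10: UPDATE b=23 (auto-commit; committed b=23)
ROLLBACK at op 9 discards: ['b']

Answer: b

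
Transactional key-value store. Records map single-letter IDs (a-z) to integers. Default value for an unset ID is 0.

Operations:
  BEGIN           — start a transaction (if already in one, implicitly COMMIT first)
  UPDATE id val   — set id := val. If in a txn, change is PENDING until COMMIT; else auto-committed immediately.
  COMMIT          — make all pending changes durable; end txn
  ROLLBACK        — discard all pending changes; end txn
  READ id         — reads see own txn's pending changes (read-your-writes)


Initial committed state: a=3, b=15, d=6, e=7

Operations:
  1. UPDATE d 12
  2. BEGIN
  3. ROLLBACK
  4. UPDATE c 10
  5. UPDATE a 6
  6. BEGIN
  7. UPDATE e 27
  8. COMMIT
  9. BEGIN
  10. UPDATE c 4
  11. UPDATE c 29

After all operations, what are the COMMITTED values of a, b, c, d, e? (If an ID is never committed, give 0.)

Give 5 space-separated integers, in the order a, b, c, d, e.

Initial committed: {a=3, b=15, d=6, e=7}
Op 1: UPDATE d=12 (auto-commit; committed d=12)
Op 2: BEGIN: in_txn=True, pending={}
Op 3: ROLLBACK: discarded pending []; in_txn=False
Op 4: UPDATE c=10 (auto-commit; committed c=10)
Op 5: UPDATE a=6 (auto-commit; committed a=6)
Op 6: BEGIN: in_txn=True, pending={}
Op 7: UPDATE e=27 (pending; pending now {e=27})
Op 8: COMMIT: merged ['e'] into committed; committed now {a=6, b=15, c=10, d=12, e=27}
Op 9: BEGIN: in_txn=True, pending={}
Op 10: UPDATE c=4 (pending; pending now {c=4})
Op 11: UPDATE c=29 (pending; pending now {c=29})
Final committed: {a=6, b=15, c=10, d=12, e=27}

Answer: 6 15 10 12 27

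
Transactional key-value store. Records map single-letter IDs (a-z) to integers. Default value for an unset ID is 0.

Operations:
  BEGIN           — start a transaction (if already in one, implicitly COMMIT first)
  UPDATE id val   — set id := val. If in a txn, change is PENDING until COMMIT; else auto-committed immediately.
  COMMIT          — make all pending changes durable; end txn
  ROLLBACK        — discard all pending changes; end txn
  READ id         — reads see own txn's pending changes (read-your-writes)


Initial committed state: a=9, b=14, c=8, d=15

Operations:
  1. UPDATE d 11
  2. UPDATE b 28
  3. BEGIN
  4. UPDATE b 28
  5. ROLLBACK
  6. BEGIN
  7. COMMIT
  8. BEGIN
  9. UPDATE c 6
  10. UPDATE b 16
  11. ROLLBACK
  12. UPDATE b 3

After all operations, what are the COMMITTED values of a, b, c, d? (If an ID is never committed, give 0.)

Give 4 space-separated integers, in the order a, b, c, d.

Answer: 9 3 8 11

Derivation:
Initial committed: {a=9, b=14, c=8, d=15}
Op 1: UPDATE d=11 (auto-commit; committed d=11)
Op 2: UPDATE b=28 (auto-commit; committed b=28)
Op 3: BEGIN: in_txn=True, pending={}
Op 4: UPDATE b=28 (pending; pending now {b=28})
Op 5: ROLLBACK: discarded pending ['b']; in_txn=False
Op 6: BEGIN: in_txn=True, pending={}
Op 7: COMMIT: merged [] into committed; committed now {a=9, b=28, c=8, d=11}
Op 8: BEGIN: in_txn=True, pending={}
Op 9: UPDATE c=6 (pending; pending now {c=6})
Op 10: UPDATE b=16 (pending; pending now {b=16, c=6})
Op 11: ROLLBACK: discarded pending ['b', 'c']; in_txn=False
Op 12: UPDATE b=3 (auto-commit; committed b=3)
Final committed: {a=9, b=3, c=8, d=11}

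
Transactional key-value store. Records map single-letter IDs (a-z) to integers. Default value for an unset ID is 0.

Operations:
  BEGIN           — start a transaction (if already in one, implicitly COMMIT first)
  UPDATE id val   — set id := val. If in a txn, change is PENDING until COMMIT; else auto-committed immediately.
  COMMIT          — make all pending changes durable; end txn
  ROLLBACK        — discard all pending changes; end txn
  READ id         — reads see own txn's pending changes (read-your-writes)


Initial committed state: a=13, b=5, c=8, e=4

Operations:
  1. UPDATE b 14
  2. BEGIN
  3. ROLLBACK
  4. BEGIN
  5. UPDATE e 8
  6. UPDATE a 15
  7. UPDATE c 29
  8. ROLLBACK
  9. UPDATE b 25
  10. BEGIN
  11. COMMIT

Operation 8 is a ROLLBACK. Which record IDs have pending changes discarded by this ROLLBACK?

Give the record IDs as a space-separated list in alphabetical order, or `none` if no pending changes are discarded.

Answer: a c e

Derivation:
Initial committed: {a=13, b=5, c=8, e=4}
Op 1: UPDATE b=14 (auto-commit; committed b=14)
Op 2: BEGIN: in_txn=True, pending={}
Op 3: ROLLBACK: discarded pending []; in_txn=False
Op 4: BEGIN: in_txn=True, pending={}
Op 5: UPDATE e=8 (pending; pending now {e=8})
Op 6: UPDATE a=15 (pending; pending now {a=15, e=8})
Op 7: UPDATE c=29 (pending; pending now {a=15, c=29, e=8})
Op 8: ROLLBACK: discarded pending ['a', 'c', 'e']; in_txn=False
Op 9: UPDATE b=25 (auto-commit; committed b=25)
Op 10: BEGIN: in_txn=True, pending={}
Op 11: COMMIT: merged [] into committed; committed now {a=13, b=25, c=8, e=4}
ROLLBACK at op 8 discards: ['a', 'c', 'e']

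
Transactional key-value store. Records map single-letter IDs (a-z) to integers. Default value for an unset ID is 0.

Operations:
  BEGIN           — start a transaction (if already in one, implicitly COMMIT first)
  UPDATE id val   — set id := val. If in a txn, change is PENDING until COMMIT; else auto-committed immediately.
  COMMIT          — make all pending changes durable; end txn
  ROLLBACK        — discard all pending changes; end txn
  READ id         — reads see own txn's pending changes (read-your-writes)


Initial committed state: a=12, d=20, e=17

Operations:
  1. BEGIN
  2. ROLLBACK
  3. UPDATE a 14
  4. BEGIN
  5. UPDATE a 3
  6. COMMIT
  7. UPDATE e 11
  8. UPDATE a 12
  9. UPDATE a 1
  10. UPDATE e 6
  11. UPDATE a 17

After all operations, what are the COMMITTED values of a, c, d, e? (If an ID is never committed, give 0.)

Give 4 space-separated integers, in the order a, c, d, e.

Initial committed: {a=12, d=20, e=17}
Op 1: BEGIN: in_txn=True, pending={}
Op 2: ROLLBACK: discarded pending []; in_txn=False
Op 3: UPDATE a=14 (auto-commit; committed a=14)
Op 4: BEGIN: in_txn=True, pending={}
Op 5: UPDATE a=3 (pending; pending now {a=3})
Op 6: COMMIT: merged ['a'] into committed; committed now {a=3, d=20, e=17}
Op 7: UPDATE e=11 (auto-commit; committed e=11)
Op 8: UPDATE a=12 (auto-commit; committed a=12)
Op 9: UPDATE a=1 (auto-commit; committed a=1)
Op 10: UPDATE e=6 (auto-commit; committed e=6)
Op 11: UPDATE a=17 (auto-commit; committed a=17)
Final committed: {a=17, d=20, e=6}

Answer: 17 0 20 6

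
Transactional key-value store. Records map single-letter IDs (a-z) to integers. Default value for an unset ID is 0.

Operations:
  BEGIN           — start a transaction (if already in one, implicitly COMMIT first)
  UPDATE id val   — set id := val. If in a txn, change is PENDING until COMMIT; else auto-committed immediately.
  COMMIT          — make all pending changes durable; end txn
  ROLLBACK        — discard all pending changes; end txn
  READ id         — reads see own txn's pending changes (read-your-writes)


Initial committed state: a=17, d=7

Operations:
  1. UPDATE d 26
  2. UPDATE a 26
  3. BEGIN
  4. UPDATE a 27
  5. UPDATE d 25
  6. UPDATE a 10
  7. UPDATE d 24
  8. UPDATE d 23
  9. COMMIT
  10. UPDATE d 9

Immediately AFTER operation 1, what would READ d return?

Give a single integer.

Answer: 26

Derivation:
Initial committed: {a=17, d=7}
Op 1: UPDATE d=26 (auto-commit; committed d=26)
After op 1: visible(d) = 26 (pending={}, committed={a=17, d=26})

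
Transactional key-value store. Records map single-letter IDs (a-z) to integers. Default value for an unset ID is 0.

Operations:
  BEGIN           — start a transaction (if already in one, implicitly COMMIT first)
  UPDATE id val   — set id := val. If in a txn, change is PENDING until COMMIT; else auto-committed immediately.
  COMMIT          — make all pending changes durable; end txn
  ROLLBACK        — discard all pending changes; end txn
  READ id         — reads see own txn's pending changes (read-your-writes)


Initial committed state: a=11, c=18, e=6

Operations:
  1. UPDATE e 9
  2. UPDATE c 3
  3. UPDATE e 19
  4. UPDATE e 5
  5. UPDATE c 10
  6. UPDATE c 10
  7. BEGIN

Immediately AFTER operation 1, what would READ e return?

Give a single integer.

Answer: 9

Derivation:
Initial committed: {a=11, c=18, e=6}
Op 1: UPDATE e=9 (auto-commit; committed e=9)
After op 1: visible(e) = 9 (pending={}, committed={a=11, c=18, e=9})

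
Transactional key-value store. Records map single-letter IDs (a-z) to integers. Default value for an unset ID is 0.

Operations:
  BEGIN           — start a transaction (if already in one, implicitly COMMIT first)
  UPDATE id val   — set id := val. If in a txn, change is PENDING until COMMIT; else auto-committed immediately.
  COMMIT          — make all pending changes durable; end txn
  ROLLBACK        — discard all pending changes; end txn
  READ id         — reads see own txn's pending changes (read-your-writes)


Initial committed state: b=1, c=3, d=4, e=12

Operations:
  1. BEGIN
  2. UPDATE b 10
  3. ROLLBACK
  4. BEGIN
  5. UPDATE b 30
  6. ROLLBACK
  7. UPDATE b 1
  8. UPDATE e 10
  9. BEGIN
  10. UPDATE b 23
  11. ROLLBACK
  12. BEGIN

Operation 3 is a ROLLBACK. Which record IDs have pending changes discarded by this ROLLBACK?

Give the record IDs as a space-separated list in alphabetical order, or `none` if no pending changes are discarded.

Answer: b

Derivation:
Initial committed: {b=1, c=3, d=4, e=12}
Op 1: BEGIN: in_txn=True, pending={}
Op 2: UPDATE b=10 (pending; pending now {b=10})
Op 3: ROLLBACK: discarded pending ['b']; in_txn=False
Op 4: BEGIN: in_txn=True, pending={}
Op 5: UPDATE b=30 (pending; pending now {b=30})
Op 6: ROLLBACK: discarded pending ['b']; in_txn=False
Op 7: UPDATE b=1 (auto-commit; committed b=1)
Op 8: UPDATE e=10 (auto-commit; committed e=10)
Op 9: BEGIN: in_txn=True, pending={}
Op 10: UPDATE b=23 (pending; pending now {b=23})
Op 11: ROLLBACK: discarded pending ['b']; in_txn=False
Op 12: BEGIN: in_txn=True, pending={}
ROLLBACK at op 3 discards: ['b']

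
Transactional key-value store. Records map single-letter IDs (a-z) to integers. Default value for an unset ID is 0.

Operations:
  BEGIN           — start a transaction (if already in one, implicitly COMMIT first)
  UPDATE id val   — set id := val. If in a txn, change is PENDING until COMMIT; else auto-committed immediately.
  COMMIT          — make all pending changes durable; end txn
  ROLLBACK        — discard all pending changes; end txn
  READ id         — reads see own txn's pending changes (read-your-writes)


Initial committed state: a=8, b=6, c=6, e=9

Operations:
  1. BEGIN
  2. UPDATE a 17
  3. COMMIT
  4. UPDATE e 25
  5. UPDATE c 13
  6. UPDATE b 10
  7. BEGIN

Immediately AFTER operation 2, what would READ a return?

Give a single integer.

Initial committed: {a=8, b=6, c=6, e=9}
Op 1: BEGIN: in_txn=True, pending={}
Op 2: UPDATE a=17 (pending; pending now {a=17})
After op 2: visible(a) = 17 (pending={a=17}, committed={a=8, b=6, c=6, e=9})

Answer: 17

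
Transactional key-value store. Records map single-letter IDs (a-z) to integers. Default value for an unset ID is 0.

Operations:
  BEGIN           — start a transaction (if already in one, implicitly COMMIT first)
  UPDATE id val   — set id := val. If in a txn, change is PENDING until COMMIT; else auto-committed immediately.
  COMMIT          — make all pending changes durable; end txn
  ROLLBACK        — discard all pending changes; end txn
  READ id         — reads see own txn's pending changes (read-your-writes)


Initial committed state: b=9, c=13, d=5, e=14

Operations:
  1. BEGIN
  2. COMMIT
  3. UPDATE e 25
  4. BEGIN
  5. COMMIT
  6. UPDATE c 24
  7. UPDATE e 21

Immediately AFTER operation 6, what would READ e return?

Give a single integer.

Answer: 25

Derivation:
Initial committed: {b=9, c=13, d=5, e=14}
Op 1: BEGIN: in_txn=True, pending={}
Op 2: COMMIT: merged [] into committed; committed now {b=9, c=13, d=5, e=14}
Op 3: UPDATE e=25 (auto-commit; committed e=25)
Op 4: BEGIN: in_txn=True, pending={}
Op 5: COMMIT: merged [] into committed; committed now {b=9, c=13, d=5, e=25}
Op 6: UPDATE c=24 (auto-commit; committed c=24)
After op 6: visible(e) = 25 (pending={}, committed={b=9, c=24, d=5, e=25})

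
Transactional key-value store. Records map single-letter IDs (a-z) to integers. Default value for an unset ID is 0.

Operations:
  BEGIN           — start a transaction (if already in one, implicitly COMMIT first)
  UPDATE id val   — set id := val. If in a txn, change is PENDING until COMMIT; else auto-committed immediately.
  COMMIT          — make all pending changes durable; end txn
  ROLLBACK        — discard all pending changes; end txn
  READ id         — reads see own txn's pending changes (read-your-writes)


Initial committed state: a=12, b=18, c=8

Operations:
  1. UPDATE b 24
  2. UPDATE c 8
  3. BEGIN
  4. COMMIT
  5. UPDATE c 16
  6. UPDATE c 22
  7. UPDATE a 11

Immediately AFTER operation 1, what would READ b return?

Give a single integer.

Answer: 24

Derivation:
Initial committed: {a=12, b=18, c=8}
Op 1: UPDATE b=24 (auto-commit; committed b=24)
After op 1: visible(b) = 24 (pending={}, committed={a=12, b=24, c=8})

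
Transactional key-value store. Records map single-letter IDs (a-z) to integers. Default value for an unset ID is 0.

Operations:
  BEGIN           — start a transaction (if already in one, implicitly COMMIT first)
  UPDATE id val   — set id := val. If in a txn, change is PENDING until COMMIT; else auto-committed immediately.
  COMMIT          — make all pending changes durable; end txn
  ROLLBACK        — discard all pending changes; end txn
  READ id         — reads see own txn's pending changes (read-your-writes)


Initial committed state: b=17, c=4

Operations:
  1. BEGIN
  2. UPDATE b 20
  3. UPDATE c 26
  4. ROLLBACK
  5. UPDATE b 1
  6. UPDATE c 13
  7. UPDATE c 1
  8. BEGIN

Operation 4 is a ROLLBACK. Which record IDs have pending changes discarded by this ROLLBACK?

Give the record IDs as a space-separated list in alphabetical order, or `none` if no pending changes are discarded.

Answer: b c

Derivation:
Initial committed: {b=17, c=4}
Op 1: BEGIN: in_txn=True, pending={}
Op 2: UPDATE b=20 (pending; pending now {b=20})
Op 3: UPDATE c=26 (pending; pending now {b=20, c=26})
Op 4: ROLLBACK: discarded pending ['b', 'c']; in_txn=False
Op 5: UPDATE b=1 (auto-commit; committed b=1)
Op 6: UPDATE c=13 (auto-commit; committed c=13)
Op 7: UPDATE c=1 (auto-commit; committed c=1)
Op 8: BEGIN: in_txn=True, pending={}
ROLLBACK at op 4 discards: ['b', 'c']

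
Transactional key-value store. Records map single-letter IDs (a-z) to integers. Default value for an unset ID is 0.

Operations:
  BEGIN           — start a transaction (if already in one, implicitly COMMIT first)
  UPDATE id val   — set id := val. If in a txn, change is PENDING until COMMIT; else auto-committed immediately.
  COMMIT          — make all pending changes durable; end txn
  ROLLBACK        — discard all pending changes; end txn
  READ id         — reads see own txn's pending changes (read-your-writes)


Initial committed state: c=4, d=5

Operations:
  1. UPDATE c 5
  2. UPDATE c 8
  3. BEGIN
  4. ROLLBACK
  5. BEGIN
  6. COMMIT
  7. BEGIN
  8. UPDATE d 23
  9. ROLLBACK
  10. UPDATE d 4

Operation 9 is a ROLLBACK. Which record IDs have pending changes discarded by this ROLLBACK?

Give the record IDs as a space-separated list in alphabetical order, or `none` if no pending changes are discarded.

Initial committed: {c=4, d=5}
Op 1: UPDATE c=5 (auto-commit; committed c=5)
Op 2: UPDATE c=8 (auto-commit; committed c=8)
Op 3: BEGIN: in_txn=True, pending={}
Op 4: ROLLBACK: discarded pending []; in_txn=False
Op 5: BEGIN: in_txn=True, pending={}
Op 6: COMMIT: merged [] into committed; committed now {c=8, d=5}
Op 7: BEGIN: in_txn=True, pending={}
Op 8: UPDATE d=23 (pending; pending now {d=23})
Op 9: ROLLBACK: discarded pending ['d']; in_txn=False
Op 10: UPDATE d=4 (auto-commit; committed d=4)
ROLLBACK at op 9 discards: ['d']

Answer: d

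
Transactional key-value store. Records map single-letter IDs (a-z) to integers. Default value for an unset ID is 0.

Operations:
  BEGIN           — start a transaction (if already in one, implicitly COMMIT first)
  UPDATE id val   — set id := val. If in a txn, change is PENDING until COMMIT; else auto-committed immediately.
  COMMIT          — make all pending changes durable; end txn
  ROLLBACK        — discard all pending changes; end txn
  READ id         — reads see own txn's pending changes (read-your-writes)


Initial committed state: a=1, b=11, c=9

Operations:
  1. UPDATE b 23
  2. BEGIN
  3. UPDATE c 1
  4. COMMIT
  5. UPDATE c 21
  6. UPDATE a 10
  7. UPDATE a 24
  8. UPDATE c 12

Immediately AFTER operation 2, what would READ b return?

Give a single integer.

Initial committed: {a=1, b=11, c=9}
Op 1: UPDATE b=23 (auto-commit; committed b=23)
Op 2: BEGIN: in_txn=True, pending={}
After op 2: visible(b) = 23 (pending={}, committed={a=1, b=23, c=9})

Answer: 23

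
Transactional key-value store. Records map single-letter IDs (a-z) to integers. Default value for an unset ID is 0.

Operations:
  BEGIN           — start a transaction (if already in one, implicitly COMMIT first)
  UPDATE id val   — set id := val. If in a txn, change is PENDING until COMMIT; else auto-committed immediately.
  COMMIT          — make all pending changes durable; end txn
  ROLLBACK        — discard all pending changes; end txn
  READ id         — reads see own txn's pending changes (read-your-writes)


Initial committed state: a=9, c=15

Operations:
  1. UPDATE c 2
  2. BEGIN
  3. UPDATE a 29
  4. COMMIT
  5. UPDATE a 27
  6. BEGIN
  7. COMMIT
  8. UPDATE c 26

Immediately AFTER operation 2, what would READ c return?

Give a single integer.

Answer: 2

Derivation:
Initial committed: {a=9, c=15}
Op 1: UPDATE c=2 (auto-commit; committed c=2)
Op 2: BEGIN: in_txn=True, pending={}
After op 2: visible(c) = 2 (pending={}, committed={a=9, c=2})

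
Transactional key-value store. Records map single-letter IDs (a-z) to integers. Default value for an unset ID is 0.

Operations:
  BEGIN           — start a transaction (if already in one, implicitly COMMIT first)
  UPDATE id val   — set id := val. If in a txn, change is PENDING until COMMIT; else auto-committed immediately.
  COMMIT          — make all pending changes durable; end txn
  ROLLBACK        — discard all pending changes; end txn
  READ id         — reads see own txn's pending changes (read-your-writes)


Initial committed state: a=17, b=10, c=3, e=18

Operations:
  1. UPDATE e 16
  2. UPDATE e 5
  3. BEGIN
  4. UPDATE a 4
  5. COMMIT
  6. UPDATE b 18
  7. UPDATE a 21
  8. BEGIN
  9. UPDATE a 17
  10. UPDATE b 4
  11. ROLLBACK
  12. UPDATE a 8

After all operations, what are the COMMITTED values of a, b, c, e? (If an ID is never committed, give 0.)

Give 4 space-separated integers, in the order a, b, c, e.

Initial committed: {a=17, b=10, c=3, e=18}
Op 1: UPDATE e=16 (auto-commit; committed e=16)
Op 2: UPDATE e=5 (auto-commit; committed e=5)
Op 3: BEGIN: in_txn=True, pending={}
Op 4: UPDATE a=4 (pending; pending now {a=4})
Op 5: COMMIT: merged ['a'] into committed; committed now {a=4, b=10, c=3, e=5}
Op 6: UPDATE b=18 (auto-commit; committed b=18)
Op 7: UPDATE a=21 (auto-commit; committed a=21)
Op 8: BEGIN: in_txn=True, pending={}
Op 9: UPDATE a=17 (pending; pending now {a=17})
Op 10: UPDATE b=4 (pending; pending now {a=17, b=4})
Op 11: ROLLBACK: discarded pending ['a', 'b']; in_txn=False
Op 12: UPDATE a=8 (auto-commit; committed a=8)
Final committed: {a=8, b=18, c=3, e=5}

Answer: 8 18 3 5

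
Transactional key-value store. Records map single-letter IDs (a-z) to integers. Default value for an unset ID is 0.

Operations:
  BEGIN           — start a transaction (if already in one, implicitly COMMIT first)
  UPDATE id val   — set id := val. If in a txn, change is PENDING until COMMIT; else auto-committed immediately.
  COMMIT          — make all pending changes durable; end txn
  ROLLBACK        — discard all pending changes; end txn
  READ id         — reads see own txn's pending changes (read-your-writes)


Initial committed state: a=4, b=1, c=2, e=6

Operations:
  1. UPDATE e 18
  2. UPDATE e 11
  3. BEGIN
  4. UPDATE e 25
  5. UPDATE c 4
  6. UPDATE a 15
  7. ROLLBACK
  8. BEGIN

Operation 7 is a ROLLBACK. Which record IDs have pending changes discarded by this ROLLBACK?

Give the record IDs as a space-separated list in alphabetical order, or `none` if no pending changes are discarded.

Answer: a c e

Derivation:
Initial committed: {a=4, b=1, c=2, e=6}
Op 1: UPDATE e=18 (auto-commit; committed e=18)
Op 2: UPDATE e=11 (auto-commit; committed e=11)
Op 3: BEGIN: in_txn=True, pending={}
Op 4: UPDATE e=25 (pending; pending now {e=25})
Op 5: UPDATE c=4 (pending; pending now {c=4, e=25})
Op 6: UPDATE a=15 (pending; pending now {a=15, c=4, e=25})
Op 7: ROLLBACK: discarded pending ['a', 'c', 'e']; in_txn=False
Op 8: BEGIN: in_txn=True, pending={}
ROLLBACK at op 7 discards: ['a', 'c', 'e']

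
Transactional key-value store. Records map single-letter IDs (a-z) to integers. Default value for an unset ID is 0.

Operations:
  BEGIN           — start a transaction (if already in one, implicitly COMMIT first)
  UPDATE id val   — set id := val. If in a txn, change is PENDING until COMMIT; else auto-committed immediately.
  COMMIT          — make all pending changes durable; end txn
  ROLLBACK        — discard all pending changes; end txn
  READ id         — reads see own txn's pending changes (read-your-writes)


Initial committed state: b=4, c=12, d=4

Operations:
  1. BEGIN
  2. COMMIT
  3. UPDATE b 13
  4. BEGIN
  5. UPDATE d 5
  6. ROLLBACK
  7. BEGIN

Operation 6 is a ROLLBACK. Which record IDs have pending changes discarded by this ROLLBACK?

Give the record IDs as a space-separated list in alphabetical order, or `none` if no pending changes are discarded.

Initial committed: {b=4, c=12, d=4}
Op 1: BEGIN: in_txn=True, pending={}
Op 2: COMMIT: merged [] into committed; committed now {b=4, c=12, d=4}
Op 3: UPDATE b=13 (auto-commit; committed b=13)
Op 4: BEGIN: in_txn=True, pending={}
Op 5: UPDATE d=5 (pending; pending now {d=5})
Op 6: ROLLBACK: discarded pending ['d']; in_txn=False
Op 7: BEGIN: in_txn=True, pending={}
ROLLBACK at op 6 discards: ['d']

Answer: d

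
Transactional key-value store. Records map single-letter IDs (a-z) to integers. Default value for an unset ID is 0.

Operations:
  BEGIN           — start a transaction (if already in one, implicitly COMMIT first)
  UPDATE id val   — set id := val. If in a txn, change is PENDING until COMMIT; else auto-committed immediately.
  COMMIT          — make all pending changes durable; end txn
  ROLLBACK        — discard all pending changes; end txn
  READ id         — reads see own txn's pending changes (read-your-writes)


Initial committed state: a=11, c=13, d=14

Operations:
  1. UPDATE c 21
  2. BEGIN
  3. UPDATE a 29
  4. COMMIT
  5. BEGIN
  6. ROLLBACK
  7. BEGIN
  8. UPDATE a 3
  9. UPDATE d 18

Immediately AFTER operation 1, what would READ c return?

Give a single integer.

Initial committed: {a=11, c=13, d=14}
Op 1: UPDATE c=21 (auto-commit; committed c=21)
After op 1: visible(c) = 21 (pending={}, committed={a=11, c=21, d=14})

Answer: 21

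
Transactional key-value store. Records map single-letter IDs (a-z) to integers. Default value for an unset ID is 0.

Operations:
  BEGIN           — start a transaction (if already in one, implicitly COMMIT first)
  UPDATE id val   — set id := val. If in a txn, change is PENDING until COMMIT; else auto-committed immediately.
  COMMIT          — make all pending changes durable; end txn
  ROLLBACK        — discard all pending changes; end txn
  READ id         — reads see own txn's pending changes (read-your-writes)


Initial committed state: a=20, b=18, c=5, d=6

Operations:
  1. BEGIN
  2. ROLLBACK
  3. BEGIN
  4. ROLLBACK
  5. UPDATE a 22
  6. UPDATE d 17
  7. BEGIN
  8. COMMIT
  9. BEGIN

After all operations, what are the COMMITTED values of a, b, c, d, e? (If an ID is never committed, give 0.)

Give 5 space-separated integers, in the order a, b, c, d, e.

Initial committed: {a=20, b=18, c=5, d=6}
Op 1: BEGIN: in_txn=True, pending={}
Op 2: ROLLBACK: discarded pending []; in_txn=False
Op 3: BEGIN: in_txn=True, pending={}
Op 4: ROLLBACK: discarded pending []; in_txn=False
Op 5: UPDATE a=22 (auto-commit; committed a=22)
Op 6: UPDATE d=17 (auto-commit; committed d=17)
Op 7: BEGIN: in_txn=True, pending={}
Op 8: COMMIT: merged [] into committed; committed now {a=22, b=18, c=5, d=17}
Op 9: BEGIN: in_txn=True, pending={}
Final committed: {a=22, b=18, c=5, d=17}

Answer: 22 18 5 17 0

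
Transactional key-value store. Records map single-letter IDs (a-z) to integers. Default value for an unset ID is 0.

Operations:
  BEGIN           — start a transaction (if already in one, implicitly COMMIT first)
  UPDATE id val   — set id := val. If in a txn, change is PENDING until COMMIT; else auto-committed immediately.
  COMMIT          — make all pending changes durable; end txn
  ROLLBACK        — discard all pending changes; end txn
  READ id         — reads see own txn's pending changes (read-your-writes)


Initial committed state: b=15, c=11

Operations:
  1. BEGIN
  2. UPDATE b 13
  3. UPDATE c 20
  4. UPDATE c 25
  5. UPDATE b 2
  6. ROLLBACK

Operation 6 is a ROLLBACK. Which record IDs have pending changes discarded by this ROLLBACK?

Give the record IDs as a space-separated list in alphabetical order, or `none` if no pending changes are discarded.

Initial committed: {b=15, c=11}
Op 1: BEGIN: in_txn=True, pending={}
Op 2: UPDATE b=13 (pending; pending now {b=13})
Op 3: UPDATE c=20 (pending; pending now {b=13, c=20})
Op 4: UPDATE c=25 (pending; pending now {b=13, c=25})
Op 5: UPDATE b=2 (pending; pending now {b=2, c=25})
Op 6: ROLLBACK: discarded pending ['b', 'c']; in_txn=False
ROLLBACK at op 6 discards: ['b', 'c']

Answer: b c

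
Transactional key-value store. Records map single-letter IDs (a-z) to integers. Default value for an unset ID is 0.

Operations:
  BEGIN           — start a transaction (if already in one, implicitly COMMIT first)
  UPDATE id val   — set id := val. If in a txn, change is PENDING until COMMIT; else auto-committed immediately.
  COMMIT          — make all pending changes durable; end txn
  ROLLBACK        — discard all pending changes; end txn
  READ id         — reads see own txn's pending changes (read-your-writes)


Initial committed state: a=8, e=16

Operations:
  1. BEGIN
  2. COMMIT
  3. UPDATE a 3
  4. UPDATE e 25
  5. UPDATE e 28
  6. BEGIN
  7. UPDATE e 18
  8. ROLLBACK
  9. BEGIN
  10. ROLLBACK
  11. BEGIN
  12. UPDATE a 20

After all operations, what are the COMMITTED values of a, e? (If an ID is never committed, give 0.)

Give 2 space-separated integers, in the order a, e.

Answer: 3 28

Derivation:
Initial committed: {a=8, e=16}
Op 1: BEGIN: in_txn=True, pending={}
Op 2: COMMIT: merged [] into committed; committed now {a=8, e=16}
Op 3: UPDATE a=3 (auto-commit; committed a=3)
Op 4: UPDATE e=25 (auto-commit; committed e=25)
Op 5: UPDATE e=28 (auto-commit; committed e=28)
Op 6: BEGIN: in_txn=True, pending={}
Op 7: UPDATE e=18 (pending; pending now {e=18})
Op 8: ROLLBACK: discarded pending ['e']; in_txn=False
Op 9: BEGIN: in_txn=True, pending={}
Op 10: ROLLBACK: discarded pending []; in_txn=False
Op 11: BEGIN: in_txn=True, pending={}
Op 12: UPDATE a=20 (pending; pending now {a=20})
Final committed: {a=3, e=28}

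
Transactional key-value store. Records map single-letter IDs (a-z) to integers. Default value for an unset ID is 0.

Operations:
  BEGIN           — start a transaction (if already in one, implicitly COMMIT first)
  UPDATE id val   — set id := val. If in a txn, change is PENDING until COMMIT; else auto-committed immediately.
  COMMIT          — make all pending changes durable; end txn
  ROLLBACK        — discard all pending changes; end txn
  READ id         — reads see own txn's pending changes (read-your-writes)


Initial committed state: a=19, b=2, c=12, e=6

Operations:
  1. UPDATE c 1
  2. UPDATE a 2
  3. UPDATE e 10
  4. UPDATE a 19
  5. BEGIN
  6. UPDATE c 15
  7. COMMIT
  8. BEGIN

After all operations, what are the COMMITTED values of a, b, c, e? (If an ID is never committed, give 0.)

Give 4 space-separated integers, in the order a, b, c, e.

Answer: 19 2 15 10

Derivation:
Initial committed: {a=19, b=2, c=12, e=6}
Op 1: UPDATE c=1 (auto-commit; committed c=1)
Op 2: UPDATE a=2 (auto-commit; committed a=2)
Op 3: UPDATE e=10 (auto-commit; committed e=10)
Op 4: UPDATE a=19 (auto-commit; committed a=19)
Op 5: BEGIN: in_txn=True, pending={}
Op 6: UPDATE c=15 (pending; pending now {c=15})
Op 7: COMMIT: merged ['c'] into committed; committed now {a=19, b=2, c=15, e=10}
Op 8: BEGIN: in_txn=True, pending={}
Final committed: {a=19, b=2, c=15, e=10}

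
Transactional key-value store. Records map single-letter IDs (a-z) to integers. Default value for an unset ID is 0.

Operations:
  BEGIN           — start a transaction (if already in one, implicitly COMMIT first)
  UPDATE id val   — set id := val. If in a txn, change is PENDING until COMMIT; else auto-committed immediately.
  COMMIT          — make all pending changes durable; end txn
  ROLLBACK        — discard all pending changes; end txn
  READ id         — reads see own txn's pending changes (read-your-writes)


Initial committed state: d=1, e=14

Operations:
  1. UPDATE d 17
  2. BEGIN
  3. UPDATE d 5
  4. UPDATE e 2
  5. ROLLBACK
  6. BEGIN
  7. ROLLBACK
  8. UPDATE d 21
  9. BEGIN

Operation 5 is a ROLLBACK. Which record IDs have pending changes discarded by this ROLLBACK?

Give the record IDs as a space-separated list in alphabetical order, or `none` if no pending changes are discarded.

Answer: d e

Derivation:
Initial committed: {d=1, e=14}
Op 1: UPDATE d=17 (auto-commit; committed d=17)
Op 2: BEGIN: in_txn=True, pending={}
Op 3: UPDATE d=5 (pending; pending now {d=5})
Op 4: UPDATE e=2 (pending; pending now {d=5, e=2})
Op 5: ROLLBACK: discarded pending ['d', 'e']; in_txn=False
Op 6: BEGIN: in_txn=True, pending={}
Op 7: ROLLBACK: discarded pending []; in_txn=False
Op 8: UPDATE d=21 (auto-commit; committed d=21)
Op 9: BEGIN: in_txn=True, pending={}
ROLLBACK at op 5 discards: ['d', 'e']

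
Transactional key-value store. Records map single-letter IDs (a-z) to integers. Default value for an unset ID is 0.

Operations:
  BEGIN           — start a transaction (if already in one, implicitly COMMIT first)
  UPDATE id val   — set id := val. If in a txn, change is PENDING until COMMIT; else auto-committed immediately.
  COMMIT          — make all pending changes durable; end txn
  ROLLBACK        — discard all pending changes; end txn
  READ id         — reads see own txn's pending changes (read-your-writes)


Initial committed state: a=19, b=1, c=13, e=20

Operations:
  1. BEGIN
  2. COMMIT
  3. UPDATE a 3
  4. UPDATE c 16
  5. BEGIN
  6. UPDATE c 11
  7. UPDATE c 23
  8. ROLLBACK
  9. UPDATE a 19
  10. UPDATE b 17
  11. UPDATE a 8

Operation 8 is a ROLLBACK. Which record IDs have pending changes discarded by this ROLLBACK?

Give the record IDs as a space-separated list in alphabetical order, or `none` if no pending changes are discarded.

Initial committed: {a=19, b=1, c=13, e=20}
Op 1: BEGIN: in_txn=True, pending={}
Op 2: COMMIT: merged [] into committed; committed now {a=19, b=1, c=13, e=20}
Op 3: UPDATE a=3 (auto-commit; committed a=3)
Op 4: UPDATE c=16 (auto-commit; committed c=16)
Op 5: BEGIN: in_txn=True, pending={}
Op 6: UPDATE c=11 (pending; pending now {c=11})
Op 7: UPDATE c=23 (pending; pending now {c=23})
Op 8: ROLLBACK: discarded pending ['c']; in_txn=False
Op 9: UPDATE a=19 (auto-commit; committed a=19)
Op 10: UPDATE b=17 (auto-commit; committed b=17)
Op 11: UPDATE a=8 (auto-commit; committed a=8)
ROLLBACK at op 8 discards: ['c']

Answer: c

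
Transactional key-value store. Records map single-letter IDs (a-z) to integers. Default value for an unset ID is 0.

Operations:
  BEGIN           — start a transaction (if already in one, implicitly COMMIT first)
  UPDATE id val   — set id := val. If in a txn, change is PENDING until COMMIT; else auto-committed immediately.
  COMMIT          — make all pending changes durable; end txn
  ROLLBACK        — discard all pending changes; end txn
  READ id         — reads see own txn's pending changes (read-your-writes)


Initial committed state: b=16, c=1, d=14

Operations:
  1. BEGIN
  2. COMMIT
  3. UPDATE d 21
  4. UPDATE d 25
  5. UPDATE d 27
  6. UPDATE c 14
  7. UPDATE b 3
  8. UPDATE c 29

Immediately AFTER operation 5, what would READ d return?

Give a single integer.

Initial committed: {b=16, c=1, d=14}
Op 1: BEGIN: in_txn=True, pending={}
Op 2: COMMIT: merged [] into committed; committed now {b=16, c=1, d=14}
Op 3: UPDATE d=21 (auto-commit; committed d=21)
Op 4: UPDATE d=25 (auto-commit; committed d=25)
Op 5: UPDATE d=27 (auto-commit; committed d=27)
After op 5: visible(d) = 27 (pending={}, committed={b=16, c=1, d=27})

Answer: 27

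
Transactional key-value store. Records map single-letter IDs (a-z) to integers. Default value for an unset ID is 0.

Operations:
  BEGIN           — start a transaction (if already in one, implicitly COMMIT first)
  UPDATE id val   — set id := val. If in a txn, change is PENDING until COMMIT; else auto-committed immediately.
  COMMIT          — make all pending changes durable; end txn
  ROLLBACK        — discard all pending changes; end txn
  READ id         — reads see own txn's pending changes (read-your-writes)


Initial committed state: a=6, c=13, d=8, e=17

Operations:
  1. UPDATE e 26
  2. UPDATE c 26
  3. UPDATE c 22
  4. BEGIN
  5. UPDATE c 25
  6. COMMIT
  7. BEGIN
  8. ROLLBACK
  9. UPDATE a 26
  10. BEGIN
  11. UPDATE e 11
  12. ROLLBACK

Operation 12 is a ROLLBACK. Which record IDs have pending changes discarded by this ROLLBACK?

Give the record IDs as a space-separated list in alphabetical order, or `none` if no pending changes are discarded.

Initial committed: {a=6, c=13, d=8, e=17}
Op 1: UPDATE e=26 (auto-commit; committed e=26)
Op 2: UPDATE c=26 (auto-commit; committed c=26)
Op 3: UPDATE c=22 (auto-commit; committed c=22)
Op 4: BEGIN: in_txn=True, pending={}
Op 5: UPDATE c=25 (pending; pending now {c=25})
Op 6: COMMIT: merged ['c'] into committed; committed now {a=6, c=25, d=8, e=26}
Op 7: BEGIN: in_txn=True, pending={}
Op 8: ROLLBACK: discarded pending []; in_txn=False
Op 9: UPDATE a=26 (auto-commit; committed a=26)
Op 10: BEGIN: in_txn=True, pending={}
Op 11: UPDATE e=11 (pending; pending now {e=11})
Op 12: ROLLBACK: discarded pending ['e']; in_txn=False
ROLLBACK at op 12 discards: ['e']

Answer: e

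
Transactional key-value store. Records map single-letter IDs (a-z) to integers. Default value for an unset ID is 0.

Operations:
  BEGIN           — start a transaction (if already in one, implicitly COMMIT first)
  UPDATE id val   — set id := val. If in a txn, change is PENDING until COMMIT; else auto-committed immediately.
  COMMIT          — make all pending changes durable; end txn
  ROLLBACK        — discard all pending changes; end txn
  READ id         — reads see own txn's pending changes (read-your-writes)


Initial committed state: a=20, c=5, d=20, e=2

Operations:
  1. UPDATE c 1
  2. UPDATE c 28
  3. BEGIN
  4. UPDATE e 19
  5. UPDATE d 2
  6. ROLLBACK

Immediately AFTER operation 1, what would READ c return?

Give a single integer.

Initial committed: {a=20, c=5, d=20, e=2}
Op 1: UPDATE c=1 (auto-commit; committed c=1)
After op 1: visible(c) = 1 (pending={}, committed={a=20, c=1, d=20, e=2})

Answer: 1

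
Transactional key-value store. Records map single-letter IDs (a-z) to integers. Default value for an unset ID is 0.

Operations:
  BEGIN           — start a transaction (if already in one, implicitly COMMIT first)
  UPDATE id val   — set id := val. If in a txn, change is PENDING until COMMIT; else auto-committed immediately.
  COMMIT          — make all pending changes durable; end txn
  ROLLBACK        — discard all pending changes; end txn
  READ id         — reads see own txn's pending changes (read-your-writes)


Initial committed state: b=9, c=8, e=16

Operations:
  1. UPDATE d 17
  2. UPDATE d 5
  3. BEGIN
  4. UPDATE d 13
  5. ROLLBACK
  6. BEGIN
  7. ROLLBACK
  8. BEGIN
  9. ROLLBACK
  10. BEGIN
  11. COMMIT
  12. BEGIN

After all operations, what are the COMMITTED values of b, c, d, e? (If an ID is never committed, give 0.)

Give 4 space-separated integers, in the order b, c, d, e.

Answer: 9 8 5 16

Derivation:
Initial committed: {b=9, c=8, e=16}
Op 1: UPDATE d=17 (auto-commit; committed d=17)
Op 2: UPDATE d=5 (auto-commit; committed d=5)
Op 3: BEGIN: in_txn=True, pending={}
Op 4: UPDATE d=13 (pending; pending now {d=13})
Op 5: ROLLBACK: discarded pending ['d']; in_txn=False
Op 6: BEGIN: in_txn=True, pending={}
Op 7: ROLLBACK: discarded pending []; in_txn=False
Op 8: BEGIN: in_txn=True, pending={}
Op 9: ROLLBACK: discarded pending []; in_txn=False
Op 10: BEGIN: in_txn=True, pending={}
Op 11: COMMIT: merged [] into committed; committed now {b=9, c=8, d=5, e=16}
Op 12: BEGIN: in_txn=True, pending={}
Final committed: {b=9, c=8, d=5, e=16}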